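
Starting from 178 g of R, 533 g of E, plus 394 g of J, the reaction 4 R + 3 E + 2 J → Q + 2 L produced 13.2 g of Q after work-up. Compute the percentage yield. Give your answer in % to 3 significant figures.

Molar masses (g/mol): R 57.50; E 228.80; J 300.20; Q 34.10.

59.0 %

n(R) = 178.0 / 57.50 = 3.096 mol
n(E) = 533.0 / 228.80 = 2.330 mol
n(J) = 394.0 / 300.20 = 1.312 mol
n/ν → R: 0.7740, E: 0.7767, J: 0.6560; J is limiting.
theoretical n(Q) = (1/2) × 1.312 = 0.6560 mol → 22.37 g
% yield = 13.2 / 22.37 × 100 = 59.01 %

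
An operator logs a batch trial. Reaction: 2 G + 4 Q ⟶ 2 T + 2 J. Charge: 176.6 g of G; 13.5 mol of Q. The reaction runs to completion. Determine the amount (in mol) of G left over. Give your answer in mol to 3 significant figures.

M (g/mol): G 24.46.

n(G) = 176.6 / 24.46 = 7.220 mol
n(Q) = 13.50 mol
n/ν for G = 7.220/2 = 3.610
n/ν for Q = 13.50/4 = 3.375
Smallest n/ν is Q → limiting reagent.
G consumed = (2/4) × 13.50 = 6.750 mol
G remaining = 7.220 − 6.750 = 0.4700 mol

0.470 mol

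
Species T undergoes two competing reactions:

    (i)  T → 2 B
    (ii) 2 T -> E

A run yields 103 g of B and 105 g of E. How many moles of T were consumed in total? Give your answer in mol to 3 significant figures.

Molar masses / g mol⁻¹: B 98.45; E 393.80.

1.06 mol

n(B) = 103 / 98.45 = 1.046 mol
n(E) = 105 / 393.80 = 0.2666 mol
n(T) via (i) = (1/2)×1.046 = 0.5230 mol
n(T) via (ii) = (2/1)×0.2666 = 0.5332 mol
total n(T) = 0.5230 + 0.5332 = 1.056 mol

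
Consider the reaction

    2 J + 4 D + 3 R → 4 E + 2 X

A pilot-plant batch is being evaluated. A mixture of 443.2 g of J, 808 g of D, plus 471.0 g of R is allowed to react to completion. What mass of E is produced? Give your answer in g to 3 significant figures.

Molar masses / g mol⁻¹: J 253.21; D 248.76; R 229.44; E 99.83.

n(J) = 443.2 / 253.21 = 1.750 mol
n(D) = 808.0 / 248.76 = 3.248 mol
n(R) = 471.0 / 229.44 = 2.053 mol
n/ν for J = 1.750/2 = 0.8750
n/ν for D = 3.248/4 = 0.8120
n/ν for R = 2.053/3 = 0.6843
Smallest n/ν is R → limiting reagent.
n(E) = (4/3) × 2.053 = 2.737 mol
mass = 2.737 × 99.83 = 273.2 g

273 g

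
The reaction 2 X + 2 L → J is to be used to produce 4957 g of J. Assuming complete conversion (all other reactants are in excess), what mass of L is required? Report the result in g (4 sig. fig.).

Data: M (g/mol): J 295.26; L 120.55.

4048 g

n(J) = 4957 / 295.26 = 16.79 mol
n(L) = (2/1) × 16.79 = 33.58 mol
mass = 33.58 × 120.55 = 4048 g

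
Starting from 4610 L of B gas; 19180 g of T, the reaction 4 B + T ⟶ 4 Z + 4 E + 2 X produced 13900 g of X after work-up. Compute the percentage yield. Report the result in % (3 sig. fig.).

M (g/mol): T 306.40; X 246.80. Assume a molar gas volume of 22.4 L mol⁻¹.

54.7 %

n(B) = 4610 / 22.4 = 205.8 mol
n(T) = 19180 / 306.40 = 62.60 mol
n/ν for B = 205.8/4 = 51.45
n/ν for T = 62.60/1 = 62.60
Smallest n/ν is B → limiting reagent.
theoretical n(X) = (2/4) × 205.8 = 102.9 mol → 25400 g
% yield = 13900 / 25400 × 100 = 54.72 %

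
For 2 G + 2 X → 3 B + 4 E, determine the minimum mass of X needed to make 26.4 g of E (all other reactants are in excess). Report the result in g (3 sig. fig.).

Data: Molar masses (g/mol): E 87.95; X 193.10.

29.0 g

n(E) = 26.4 / 87.95 = 0.3002 mol
n(X) = (2/4) × 0.3002 = 0.1501 mol
mass = 0.1501 × 193.10 = 28.98 g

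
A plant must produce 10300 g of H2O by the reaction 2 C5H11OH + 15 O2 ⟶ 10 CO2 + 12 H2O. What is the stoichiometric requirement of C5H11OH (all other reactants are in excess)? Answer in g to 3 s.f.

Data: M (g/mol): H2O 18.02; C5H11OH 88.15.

n(H2O) = 10300 / 18.02 = 571.6 mol
n(C5H11OH) = (2/12) × 571.6 = 95.27 mol
mass = 95.27 × 88.15 = 8398 g

8400 g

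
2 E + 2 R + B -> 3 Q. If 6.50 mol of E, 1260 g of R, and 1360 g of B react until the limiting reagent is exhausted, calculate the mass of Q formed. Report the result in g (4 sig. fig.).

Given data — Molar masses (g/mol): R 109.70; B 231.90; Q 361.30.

3523 g

n(E) = 6.500 mol
n(R) = 1260 / 109.70 = 11.49 mol
n(B) = 1360 / 231.90 = 5.865 mol
n/ν → E: 3.250, R: 5.745, B: 5.865; E is limiting.
n(Q) = (3/2) × 6.500 = 9.750 mol
mass = 9.750 × 361.30 = 3523 g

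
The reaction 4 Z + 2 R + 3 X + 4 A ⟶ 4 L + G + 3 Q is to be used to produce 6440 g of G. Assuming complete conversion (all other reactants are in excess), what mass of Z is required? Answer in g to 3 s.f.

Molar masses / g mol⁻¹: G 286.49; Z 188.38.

n(G) = 6440 / 286.49 = 22.48 mol
n(Z) = (4/1) × 22.48 = 89.92 mol
mass = 89.92 × 188.38 = 16940 g

16900 g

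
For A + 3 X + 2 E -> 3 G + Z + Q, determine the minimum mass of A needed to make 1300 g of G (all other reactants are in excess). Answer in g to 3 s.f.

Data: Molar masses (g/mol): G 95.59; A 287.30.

1300 g

n(G) = 1300 / 95.59 = 13.60 mol
n(A) = (1/3) × 13.60 = 4.533 mol
mass = 4.533 × 287.30 = 1302 g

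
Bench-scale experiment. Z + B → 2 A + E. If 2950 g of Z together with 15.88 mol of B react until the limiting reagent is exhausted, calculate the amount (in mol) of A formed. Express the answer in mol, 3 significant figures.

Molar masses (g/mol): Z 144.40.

n(Z) = 2950 / 144.40 = 20.43 mol
n(B) = 15.88 mol
n/ν for Z = 20.43/1 = 20.43
n/ν for B = 15.88/1 = 15.88
Smallest n/ν is B → limiting reagent.
n(A) = (2/1) × 15.88 = 31.76 mol

31.8 mol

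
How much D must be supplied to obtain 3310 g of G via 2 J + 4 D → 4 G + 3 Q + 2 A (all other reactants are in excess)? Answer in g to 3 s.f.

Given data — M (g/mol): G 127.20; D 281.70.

7330 g

n(G) = 3310 / 127.20 = 26.02 mol
n(D) = (4/4) × 26.02 = 26.02 mol
mass = 26.02 × 281.70 = 7330 g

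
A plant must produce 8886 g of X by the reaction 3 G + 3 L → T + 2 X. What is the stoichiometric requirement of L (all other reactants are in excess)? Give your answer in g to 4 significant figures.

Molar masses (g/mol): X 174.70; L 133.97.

n(X) = 8886 / 174.70 = 50.86 mol
n(L) = (3/2) × 50.86 = 76.29 mol
mass = 76.29 × 133.97 = 10220 g

10220 g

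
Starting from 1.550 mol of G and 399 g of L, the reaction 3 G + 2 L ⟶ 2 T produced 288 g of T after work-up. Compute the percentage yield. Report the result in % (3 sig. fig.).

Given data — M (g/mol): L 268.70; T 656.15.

42.5 %

n(G) = 1.550 mol
n(L) = 399.0 / 268.70 = 1.485 mol
n/ν for G = 1.550/3 = 0.5167
n/ν for L = 1.485/2 = 0.7425
Smallest n/ν is G → limiting reagent.
theoretical n(T) = (2/3) × 1.550 = 1.033 mol → 677.8 g
% yield = 288 / 677.8 × 100 = 42.49 %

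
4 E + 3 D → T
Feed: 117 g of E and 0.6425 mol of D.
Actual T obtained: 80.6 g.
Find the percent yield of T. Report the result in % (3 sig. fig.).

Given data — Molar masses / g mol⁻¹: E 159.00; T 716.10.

n(E) = 117.0 / 159.00 = 0.7358 mol
n(D) = 0.6425 mol
n/ν → E: 0.1840, D: 0.2142; E is limiting.
theoretical n(T) = (1/4) × 0.7358 = 0.1840 mol → 131.8 g
% yield = 80.6 / 131.8 × 100 = 61.15 %

61.2 %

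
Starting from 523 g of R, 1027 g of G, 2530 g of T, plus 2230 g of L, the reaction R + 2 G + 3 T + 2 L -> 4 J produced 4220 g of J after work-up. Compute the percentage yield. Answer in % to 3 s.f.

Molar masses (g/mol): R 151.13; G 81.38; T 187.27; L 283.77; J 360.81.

n(R) = 523.0 / 151.13 = 3.461 mol
n(G) = 1027 / 81.38 = 12.62 mol
n(T) = 2530 / 187.27 = 13.51 mol
n(L) = 2230 / 283.77 = 7.858 mol
n/ν → R: 3.461, G: 6.310, T: 4.503, L: 3.929; R is limiting.
theoretical n(J) = (4/1) × 3.461 = 13.84 mol → 4994 g
% yield = 4220 / 4994 × 100 = 84.50 %

84.5 %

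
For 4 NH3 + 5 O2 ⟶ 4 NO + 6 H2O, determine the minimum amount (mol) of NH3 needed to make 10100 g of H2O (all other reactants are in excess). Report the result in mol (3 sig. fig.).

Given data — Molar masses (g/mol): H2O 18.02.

374 mol

n(H2O) = 10100 / 18.02 = 560.5 mol
n(NH3) = (4/6) × 560.5 = 373.7 mol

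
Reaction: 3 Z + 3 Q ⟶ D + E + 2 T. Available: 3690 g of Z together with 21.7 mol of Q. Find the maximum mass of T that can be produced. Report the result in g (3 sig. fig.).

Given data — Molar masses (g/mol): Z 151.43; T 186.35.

2700 g

n(Z) = 3690 / 151.43 = 24.37 mol
n(Q) = 21.70 mol
n/ν for Z = 24.37/3 = 8.123
n/ν for Q = 21.70/3 = 7.233
Smallest n/ν is Q → limiting reagent.
n(T) = (2/3) × 21.70 = 14.47 mol
mass = 14.47 × 186.35 = 2696 g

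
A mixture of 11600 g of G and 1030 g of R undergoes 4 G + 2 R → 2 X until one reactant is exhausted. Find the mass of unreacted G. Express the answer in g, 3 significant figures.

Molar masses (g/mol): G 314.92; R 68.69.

2160 g

n(G) = 11600 / 314.92 = 36.83 mol
n(R) = 1030 / 68.69 = 14.99 mol
n/ν → G: 9.208, R: 7.495; R is limiting.
G consumed = (4/2) × 14.99 = 29.98 mol
G remaining = 36.83 − 29.98 = 6.850 mol
mass = 6.850 × 314.92 = 2157 g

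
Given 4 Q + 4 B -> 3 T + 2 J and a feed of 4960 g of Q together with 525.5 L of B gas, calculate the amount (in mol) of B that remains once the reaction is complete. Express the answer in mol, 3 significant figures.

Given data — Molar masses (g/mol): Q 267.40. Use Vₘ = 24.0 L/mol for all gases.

n(Q) = 4960 / 267.40 = 18.55 mol
n(B) = 525.5 / 24.0 = 21.90 mol
n/ν → Q: 4.638, B: 5.475; Q is limiting.
B consumed = (4/4) × 18.55 = 18.55 mol
B remaining = 21.90 − 18.55 = 3.350 mol

3.35 mol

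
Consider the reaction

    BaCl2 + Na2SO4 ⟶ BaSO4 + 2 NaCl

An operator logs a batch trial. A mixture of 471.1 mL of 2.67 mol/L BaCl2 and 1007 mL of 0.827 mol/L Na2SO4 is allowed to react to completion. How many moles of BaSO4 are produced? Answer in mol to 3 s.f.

n(BaCl2) = 2.67 × 471.1/1000 = 1.258 mol
n(Na2SO4) = 0.827 × 1007/1000 = 0.8328 mol
n/ν for BaCl2 = 1.258/1 = 1.258
n/ν for Na2SO4 = 0.8328/1 = 0.8328
Smallest n/ν is Na2SO4 → limiting reagent.
n(BaSO4) = (1/1) × 0.8328 = 0.8328 mol

0.833 mol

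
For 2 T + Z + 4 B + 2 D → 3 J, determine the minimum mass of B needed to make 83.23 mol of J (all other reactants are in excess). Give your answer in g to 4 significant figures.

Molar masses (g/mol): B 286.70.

n(J) = 83.23 mol
n(B) = (4/3) × 83.23 = 111.0 mol
mass = 111.0 × 286.70 = 31820 g

31820 g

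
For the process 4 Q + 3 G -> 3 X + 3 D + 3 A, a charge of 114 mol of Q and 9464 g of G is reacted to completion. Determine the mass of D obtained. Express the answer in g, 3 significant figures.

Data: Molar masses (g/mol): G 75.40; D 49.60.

n(Q) = 114.0 mol
n(G) = 9464 / 75.40 = 125.5 mol
n/ν for Q = 114.0/4 = 28.50
n/ν for G = 125.5/3 = 41.83
Smallest n/ν is Q → limiting reagent.
n(D) = (3/4) × 114.0 = 85.50 mol
mass = 85.50 × 49.60 = 4241 g

4240 g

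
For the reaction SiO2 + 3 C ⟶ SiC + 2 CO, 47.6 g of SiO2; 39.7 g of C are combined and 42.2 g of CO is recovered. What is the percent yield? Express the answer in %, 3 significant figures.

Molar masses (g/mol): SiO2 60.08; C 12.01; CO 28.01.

n(SiO2) = 47.60 / 60.08 = 0.7923 mol
n(C) = 39.70 / 12.01 = 3.306 mol
n/ν → SiO2: 0.7923, C: 1.102; SiO2 is limiting.
theoretical n(CO) = (2/1) × 0.7923 = 1.585 mol → 44.40 g
% yield = 42.2 / 44.40 × 100 = 95.05 %

95.1 %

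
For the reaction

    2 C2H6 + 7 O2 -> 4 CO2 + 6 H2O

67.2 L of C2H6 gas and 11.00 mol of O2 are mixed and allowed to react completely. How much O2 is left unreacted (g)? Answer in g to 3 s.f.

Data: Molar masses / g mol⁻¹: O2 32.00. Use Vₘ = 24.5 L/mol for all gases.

44.8 g

n(C2H6) = 67.20 / 24.5 = 2.743 mol
n(O2) = 11.00 mol
n/ν for C2H6 = 2.743/2 = 1.372
n/ν for O2 = 11.00/7 = 1.571
Smallest n/ν is C2H6 → limiting reagent.
O2 consumed = (7/2) × 2.743 = 9.601 mol
O2 remaining = 11.00 − 9.601 = 1.399 mol
mass = 1.399 × 32.00 = 44.77 g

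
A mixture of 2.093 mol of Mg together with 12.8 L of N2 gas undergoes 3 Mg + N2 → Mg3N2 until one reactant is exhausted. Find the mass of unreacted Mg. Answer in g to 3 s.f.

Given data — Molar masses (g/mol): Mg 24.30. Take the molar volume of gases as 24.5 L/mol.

n(Mg) = 2.093 mol
n(N2) = 12.80 / 24.5 = 0.5224 mol
n/ν for Mg = 2.093/3 = 0.6977
n/ν for N2 = 0.5224/1 = 0.5224
Smallest n/ν is N2 → limiting reagent.
Mg consumed = (3/1) × 0.5224 = 1.567 mol
Mg remaining = 2.093 − 1.567 = 0.5260 mol
mass = 0.5260 × 24.30 = 12.78 g

12.8 g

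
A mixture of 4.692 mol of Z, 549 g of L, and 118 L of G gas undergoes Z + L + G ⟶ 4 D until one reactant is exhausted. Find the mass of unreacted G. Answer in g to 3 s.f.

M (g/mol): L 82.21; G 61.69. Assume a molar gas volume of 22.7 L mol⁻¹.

n(Z) = 4.692 mol
n(L) = 549.0 / 82.21 = 6.678 mol
n(G) = 118.0 / 22.7 = 5.198 mol
n/ν → Z: 4.692, L: 6.678, G: 5.198; Z is limiting.
G consumed = (1/1) × 4.692 = 4.692 mol
G remaining = 5.198 − 4.692 = 0.5060 mol
mass = 0.5060 × 61.69 = 31.22 g

31.2 g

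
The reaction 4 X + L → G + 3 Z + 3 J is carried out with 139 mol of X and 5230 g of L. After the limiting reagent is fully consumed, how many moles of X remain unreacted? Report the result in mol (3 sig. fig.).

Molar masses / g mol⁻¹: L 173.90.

n(X) = 139.0 mol
n(L) = 5230 / 173.90 = 30.07 mol
n/ν for X = 139.0/4 = 34.75
n/ν for L = 30.07/1 = 30.07
Smallest n/ν is L → limiting reagent.
X consumed = (4/1) × 30.07 = 120.3 mol
X remaining = 139.0 − 120.3 = 18.70 mol

18.7 mol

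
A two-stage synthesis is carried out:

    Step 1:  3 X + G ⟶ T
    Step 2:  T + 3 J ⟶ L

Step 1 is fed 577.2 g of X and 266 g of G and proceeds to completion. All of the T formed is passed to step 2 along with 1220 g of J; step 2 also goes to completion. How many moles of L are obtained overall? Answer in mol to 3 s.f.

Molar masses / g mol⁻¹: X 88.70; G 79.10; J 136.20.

2.17 mol

Step 1:
n(X) = 577.2 / 88.70 = 6.507 mol
n(G) = 266.0 / 79.10 = 3.363 mol
n/ν → X: 2.169, G: 3.363; X is limiting.
n(T) produced = (1/3) × 6.507 = 2.169 mol
Step 2:
n(T) available = 2.169 mol
n(J) = 1220 / 136.20 = 8.957 mol
n/ν → T: 2.169, J: 2.986; T is limiting.
n(L) = (1/1) × 2.169 = 2.169 mol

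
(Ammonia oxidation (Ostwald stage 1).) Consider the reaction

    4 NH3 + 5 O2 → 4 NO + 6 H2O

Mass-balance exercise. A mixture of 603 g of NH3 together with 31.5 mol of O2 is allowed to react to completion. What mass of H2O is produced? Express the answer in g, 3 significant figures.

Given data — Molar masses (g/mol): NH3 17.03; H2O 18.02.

681 g

n(NH3) = 603.0 / 17.03 = 35.41 mol
n(O2) = 31.50 mol
n/ν for NH3 = 35.41/4 = 8.853
n/ν for O2 = 31.50/5 = 6.300
Smallest n/ν is O2 → limiting reagent.
n(H2O) = (6/5) × 31.50 = 37.80 mol
mass = 37.80 × 18.02 = 681.2 g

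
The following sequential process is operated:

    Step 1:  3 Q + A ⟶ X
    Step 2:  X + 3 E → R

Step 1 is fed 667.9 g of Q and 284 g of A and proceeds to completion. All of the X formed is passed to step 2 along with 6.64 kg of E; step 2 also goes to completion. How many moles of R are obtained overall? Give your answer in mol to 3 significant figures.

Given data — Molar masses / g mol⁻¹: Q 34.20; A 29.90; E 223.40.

Step 1:
n(Q) = 667.9 / 34.20 = 19.53 mol
n(A) = 284.0 / 29.90 = 9.498 mol
n/ν for Q = 19.53/3 = 6.510
n/ν for A = 9.498/1 = 9.498
Smallest n/ν is Q → limiting reagent.
n(X) produced = (1/3) × 19.53 = 6.510 mol
Step 2:
n(X) available = 6.510 mol
n(E) = 6.640×1000 / 223.40 = 29.72 mol
n/ν for X = 6.510/1 = 6.510
n/ν for E = 29.72/3 = 9.907
Smallest n/ν is X → limiting reagent.
n(R) = (1/1) × 6.510 = 6.510 mol

6.51 mol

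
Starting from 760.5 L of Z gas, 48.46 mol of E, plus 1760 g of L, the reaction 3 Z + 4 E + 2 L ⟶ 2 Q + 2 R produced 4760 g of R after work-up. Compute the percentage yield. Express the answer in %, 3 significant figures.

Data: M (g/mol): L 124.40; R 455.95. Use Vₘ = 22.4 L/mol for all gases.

n(Z) = 760.5 / 22.4 = 33.95 mol
n(E) = 48.46 mol
n(L) = 1760 / 124.40 = 14.15 mol
n/ν for Z = 33.95/3 = 11.32
n/ν for E = 48.46/4 = 12.12
n/ν for L = 14.15/2 = 7.075
Smallest n/ν is L → limiting reagent.
theoretical n(R) = (2/2) × 14.15 = 14.15 mol → 6452 g
% yield = 4760 / 6452 × 100 = 73.78 %

73.8 %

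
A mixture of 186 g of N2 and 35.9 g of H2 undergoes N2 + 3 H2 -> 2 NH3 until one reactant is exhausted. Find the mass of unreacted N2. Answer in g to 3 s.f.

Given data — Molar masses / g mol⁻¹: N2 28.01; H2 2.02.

20.1 g

n(N2) = 186.0 / 28.01 = 6.640 mol
n(H2) = 35.90 / 2.02 = 17.77 mol
n/ν for N2 = 6.640/1 = 6.640
n/ν for H2 = 17.77/3 = 5.923
Smallest n/ν is H2 → limiting reagent.
N2 consumed = (1/3) × 17.77 = 5.923 mol
N2 remaining = 6.640 − 5.923 = 0.7170 mol
mass = 0.7170 × 28.01 = 20.08 g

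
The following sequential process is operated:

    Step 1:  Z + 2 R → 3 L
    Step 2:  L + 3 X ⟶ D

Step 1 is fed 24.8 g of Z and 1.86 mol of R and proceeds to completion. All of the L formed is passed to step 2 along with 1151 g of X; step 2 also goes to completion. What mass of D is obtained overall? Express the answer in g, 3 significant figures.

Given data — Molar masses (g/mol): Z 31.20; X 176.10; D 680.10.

1480 g

Step 1:
n(Z) = 24.80 / 31.20 = 0.7949 mol
n(R) = 1.860 mol
n/ν for Z = 0.7949/1 = 0.7949
n/ν for R = 1.860/2 = 0.9300
Smallest n/ν is Z → limiting reagent.
n(L) produced = (3/1) × 0.7949 = 2.385 mol
Step 2:
n(L) available = 2.385 mol
n(X) = 1151 / 176.10 = 6.536 mol
n/ν for L = 2.385/1 = 2.385
n/ν for X = 6.536/3 = 2.179
Smallest n/ν is X → limiting reagent.
n(D) = (1/3) × 6.536 = 2.179 mol
mass = 2.179 × 680.10 = 1482 g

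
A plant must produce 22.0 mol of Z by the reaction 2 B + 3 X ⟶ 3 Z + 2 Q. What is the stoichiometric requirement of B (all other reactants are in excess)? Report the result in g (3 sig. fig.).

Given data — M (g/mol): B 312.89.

4590 g

n(Z) = 22.00 mol
n(B) = (2/3) × 22.00 = 14.67 mol
mass = 14.67 × 312.89 = 4590 g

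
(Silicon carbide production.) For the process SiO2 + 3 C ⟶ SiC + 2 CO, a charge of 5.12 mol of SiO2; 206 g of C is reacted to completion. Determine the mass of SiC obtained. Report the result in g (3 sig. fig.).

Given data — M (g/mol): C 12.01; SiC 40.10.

n(SiO2) = 5.120 mol
n(C) = 206.0 / 12.01 = 17.15 mol
n/ν for SiO2 = 5.120/1 = 5.120
n/ν for C = 17.15/3 = 5.717
Smallest n/ν is SiO2 → limiting reagent.
n(SiC) = (1/1) × 5.120 = 5.120 mol
mass = 5.120 × 40.10 = 205.3 g

205 g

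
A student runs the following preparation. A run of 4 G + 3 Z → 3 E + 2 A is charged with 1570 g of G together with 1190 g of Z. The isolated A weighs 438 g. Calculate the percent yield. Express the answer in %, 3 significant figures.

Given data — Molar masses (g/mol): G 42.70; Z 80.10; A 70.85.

n(G) = 1570 / 42.70 = 36.77 mol
n(Z) = 1190 / 80.10 = 14.86 mol
n/ν for G = 36.77/4 = 9.193
n/ν for Z = 14.86/3 = 4.953
Smallest n/ν is Z → limiting reagent.
theoretical n(A) = (2/3) × 14.86 = 9.907 mol → 701.9 g
% yield = 438 / 701.9 × 100 = 62.40 %

62.4 %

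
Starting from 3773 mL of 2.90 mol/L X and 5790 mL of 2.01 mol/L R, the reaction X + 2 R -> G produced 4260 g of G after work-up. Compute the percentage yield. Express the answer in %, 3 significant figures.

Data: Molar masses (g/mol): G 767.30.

95.4 %

n(X) = 2.90 × 3773/1000 = 10.94 mol
n(R) = 2.01 × 5790/1000 = 11.64 mol
n/ν → X: 10.94, R: 5.820; R is limiting.
theoretical n(G) = (1/2) × 11.64 = 5.820 mol → 4466 g
% yield = 4260 / 4466 × 100 = 95.39 %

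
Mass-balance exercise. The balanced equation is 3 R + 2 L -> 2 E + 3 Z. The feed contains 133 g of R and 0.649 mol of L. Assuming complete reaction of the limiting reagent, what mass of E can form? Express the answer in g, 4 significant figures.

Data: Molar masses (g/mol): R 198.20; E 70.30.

31.45 g

n(R) = 133.0 / 198.20 = 0.6710 mol
n(L) = 0.6490 mol
n/ν for R = 0.6710/3 = 0.2237
n/ν for L = 0.6490/2 = 0.3245
Smallest n/ν is R → limiting reagent.
n(E) = (2/3) × 0.6710 = 0.4473 mol
mass = 0.4473 × 70.30 = 31.45 g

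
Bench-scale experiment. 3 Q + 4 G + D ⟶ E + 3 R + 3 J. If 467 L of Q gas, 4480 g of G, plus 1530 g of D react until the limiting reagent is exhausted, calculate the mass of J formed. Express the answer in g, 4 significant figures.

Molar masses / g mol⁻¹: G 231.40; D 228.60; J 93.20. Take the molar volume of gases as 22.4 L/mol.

n(Q) = 467.0 / 22.4 = 20.85 mol
n(G) = 4480 / 231.40 = 19.36 mol
n(D) = 1530 / 228.60 = 6.693 mol
n/ν for Q = 20.85/3 = 6.950
n/ν for G = 19.36/4 = 4.840
n/ν for D = 6.693/1 = 6.693
Smallest n/ν is G → limiting reagent.
n(J) = (3/4) × 19.36 = 14.52 mol
mass = 14.52 × 93.20 = 1353 g

1353 g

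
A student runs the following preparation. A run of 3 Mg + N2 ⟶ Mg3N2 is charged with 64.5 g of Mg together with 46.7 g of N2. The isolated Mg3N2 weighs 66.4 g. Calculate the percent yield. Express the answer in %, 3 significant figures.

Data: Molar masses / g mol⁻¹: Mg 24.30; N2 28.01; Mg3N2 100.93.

n(Mg) = 64.50 / 24.30 = 2.654 mol
n(N2) = 46.70 / 28.01 = 1.667 mol
n/ν for Mg = 2.654/3 = 0.8847
n/ν for N2 = 1.667/1 = 1.667
Smallest n/ν is Mg → limiting reagent.
theoretical n(Mg3N2) = (1/3) × 2.654 = 0.8847 mol → 89.29 g
% yield = 66.4 / 89.29 × 100 = 74.36 %

74.4 %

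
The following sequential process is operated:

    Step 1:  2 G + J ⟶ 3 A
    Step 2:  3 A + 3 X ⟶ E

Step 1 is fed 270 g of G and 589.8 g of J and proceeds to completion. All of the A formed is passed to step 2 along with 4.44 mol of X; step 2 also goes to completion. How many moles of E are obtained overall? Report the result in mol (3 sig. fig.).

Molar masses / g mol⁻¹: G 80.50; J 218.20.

1.48 mol

Step 1:
n(G) = 270.0 / 80.50 = 3.354 mol
n(J) = 589.8 / 218.20 = 2.703 mol
n/ν for G = 3.354/2 = 1.677
n/ν for J = 2.703/1 = 2.703
Smallest n/ν is G → limiting reagent.
n(A) produced = (3/2) × 3.354 = 5.031 mol
Step 2:
n(A) available = 5.031 mol
n(X) = 4.440 mol
n/ν for A = 5.031/3 = 1.677
n/ν for X = 4.440/3 = 1.480
Smallest n/ν is X → limiting reagent.
n(E) = (1/3) × 4.440 = 1.480 mol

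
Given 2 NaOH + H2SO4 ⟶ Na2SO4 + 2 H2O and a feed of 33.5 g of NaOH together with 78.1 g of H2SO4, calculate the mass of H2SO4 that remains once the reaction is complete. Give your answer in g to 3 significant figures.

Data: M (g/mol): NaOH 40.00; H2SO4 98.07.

n(NaOH) = 33.50 / 40.00 = 0.8375 mol
n(H2SO4) = 78.10 / 98.07 = 0.7964 mol
n/ν for NaOH = 0.8375/2 = 0.4188
n/ν for H2SO4 = 0.7964/1 = 0.7964
Smallest n/ν is NaOH → limiting reagent.
H2SO4 consumed = (1/2) × 0.8375 = 0.4188 mol
H2SO4 remaining = 0.7964 − 0.4188 = 0.3776 mol
mass = 0.3776 × 98.07 = 37.03 g

37.0 g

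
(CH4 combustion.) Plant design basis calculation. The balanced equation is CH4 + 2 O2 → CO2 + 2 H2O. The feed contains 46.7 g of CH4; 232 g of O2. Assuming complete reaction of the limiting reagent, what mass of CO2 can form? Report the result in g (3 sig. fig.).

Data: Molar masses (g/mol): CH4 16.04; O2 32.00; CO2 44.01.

128 g

n(CH4) = 46.70 / 16.04 = 2.911 mol
n(O2) = 232.0 / 32.00 = 7.250 mol
n/ν for CH4 = 2.911/1 = 2.911
n/ν for O2 = 7.250/2 = 3.625
Smallest n/ν is CH4 → limiting reagent.
n(CO2) = (1/1) × 2.911 = 2.911 mol
mass = 2.911 × 44.01 = 128.1 g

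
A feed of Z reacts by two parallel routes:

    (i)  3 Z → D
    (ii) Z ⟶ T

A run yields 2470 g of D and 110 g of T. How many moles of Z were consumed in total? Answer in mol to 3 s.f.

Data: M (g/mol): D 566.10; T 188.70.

13.7 mol

n(D) = 2470 / 566.10 = 4.363 mol
n(T) = 110 / 188.70 = 0.5829 mol
n(Z) via (i) = (3/1)×4.363 = 13.09 mol
n(Z) via (ii) = (1/1)×0.5829 = 0.5829 mol
total n(Z) = 13.09 + 0.5829 = 13.67 mol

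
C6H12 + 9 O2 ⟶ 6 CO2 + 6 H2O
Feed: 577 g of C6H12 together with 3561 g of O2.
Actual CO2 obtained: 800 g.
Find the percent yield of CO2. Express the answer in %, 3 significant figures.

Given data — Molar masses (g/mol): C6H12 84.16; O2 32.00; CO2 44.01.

n(C6H12) = 577.0 / 84.16 = 6.856 mol
n(O2) = 3561 / 32.00 = 111.3 mol
n/ν for C6H12 = 6.856/1 = 6.856
n/ν for O2 = 111.3/9 = 12.37
Smallest n/ν is C6H12 → limiting reagent.
theoretical n(CO2) = (6/1) × 6.856 = 41.14 mol → 1811 g
% yield = 800 / 1811 × 100 = 44.17 %

44.2 %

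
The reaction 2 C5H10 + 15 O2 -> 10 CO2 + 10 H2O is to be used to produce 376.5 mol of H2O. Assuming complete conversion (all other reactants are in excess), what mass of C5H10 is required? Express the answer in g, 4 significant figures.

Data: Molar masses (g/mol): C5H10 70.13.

5281 g

n(H2O) = 376.5 mol
n(C5H10) = (2/10) × 376.5 = 75.30 mol
mass = 75.30 × 70.13 = 5281 g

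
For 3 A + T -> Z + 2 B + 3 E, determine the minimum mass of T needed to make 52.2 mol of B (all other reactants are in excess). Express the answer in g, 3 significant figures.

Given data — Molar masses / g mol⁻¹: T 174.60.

4560 g

n(B) = 52.20 mol
n(T) = (1/2) × 52.20 = 26.10 mol
mass = 26.10 × 174.60 = 4557 g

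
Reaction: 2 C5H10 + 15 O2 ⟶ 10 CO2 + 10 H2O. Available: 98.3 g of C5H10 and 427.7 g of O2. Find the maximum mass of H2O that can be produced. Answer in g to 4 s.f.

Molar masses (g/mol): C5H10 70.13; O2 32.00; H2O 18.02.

126.3 g

n(C5H10) = 98.30 / 70.13 = 1.402 mol
n(O2) = 427.7 / 32.00 = 13.37 mol
n/ν for C5H10 = 1.402/2 = 0.7010
n/ν for O2 = 13.37/15 = 0.8913
Smallest n/ν is C5H10 → limiting reagent.
n(H2O) = (10/2) × 1.402 = 7.010 mol
mass = 7.010 × 18.02 = 126.3 g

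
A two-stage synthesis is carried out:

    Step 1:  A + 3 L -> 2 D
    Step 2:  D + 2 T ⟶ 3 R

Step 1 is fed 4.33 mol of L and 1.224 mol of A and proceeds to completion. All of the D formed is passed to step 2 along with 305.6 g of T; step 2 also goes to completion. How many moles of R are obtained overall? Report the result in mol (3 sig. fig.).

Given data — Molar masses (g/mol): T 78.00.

Step 1:
n(L) = 4.330 mol
n(A) = 1.224 mol
n/ν for L = 4.330/3 = 1.443
n/ν for A = 1.224/1 = 1.224
Smallest n/ν is A → limiting reagent.
n(D) produced = (2/1) × 1.224 = 2.448 mol
Step 2:
n(D) available = 2.448 mol
n(T) = 305.6 / 78.00 = 3.918 mol
n/ν for D = 2.448/1 = 2.448
n/ν for T = 3.918/2 = 1.959
Smallest n/ν is T → limiting reagent.
n(R) = (3/2) × 3.918 = 5.877 mol

5.88 mol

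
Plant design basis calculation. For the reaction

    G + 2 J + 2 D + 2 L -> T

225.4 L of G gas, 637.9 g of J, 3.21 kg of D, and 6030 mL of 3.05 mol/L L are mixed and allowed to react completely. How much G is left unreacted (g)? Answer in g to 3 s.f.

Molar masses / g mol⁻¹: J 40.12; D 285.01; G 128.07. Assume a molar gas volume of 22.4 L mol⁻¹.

n(G) = 225.4 / 22.4 = 10.06 mol
n(J) = 637.9 / 40.12 = 15.90 mol
n(D) = 3.210×1000 / 285.01 = 11.26 mol
n(L) = 3.05 × 6030/1000 = 18.39 mol
n/ν for G = 10.06/1 = 10.06
n/ν for J = 15.90/2 = 7.950
n/ν for D = 11.26/2 = 5.630
n/ν for L = 18.39/2 = 9.195
Smallest n/ν is D → limiting reagent.
G consumed = (1/2) × 11.26 = 5.630 mol
G remaining = 10.06 − 5.630 = 4.430 mol
mass = 4.430 × 128.07 = 567.4 g

567 g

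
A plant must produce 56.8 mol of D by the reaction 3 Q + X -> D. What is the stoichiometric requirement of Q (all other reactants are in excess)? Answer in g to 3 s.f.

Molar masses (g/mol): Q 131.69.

n(D) = 56.80 mol
n(Q) = (3/1) × 56.80 = 170.4 mol
mass = 170.4 × 131.69 = 22440 g

22400 g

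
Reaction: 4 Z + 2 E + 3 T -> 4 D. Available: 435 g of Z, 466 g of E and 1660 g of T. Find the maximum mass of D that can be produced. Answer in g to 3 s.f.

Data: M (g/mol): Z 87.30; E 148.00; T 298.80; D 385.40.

n(Z) = 435.0 / 87.30 = 4.983 mol
n(E) = 466.0 / 148.00 = 3.149 mol
n(T) = 1660 / 298.80 = 5.556 mol
n/ν for Z = 4.983/4 = 1.246
n/ν for E = 3.149/2 = 1.575
n/ν for T = 5.556/3 = 1.852
Smallest n/ν is Z → limiting reagent.
n(D) = (4/4) × 4.983 = 4.983 mol
mass = 4.983 × 385.40 = 1920 g

1920 g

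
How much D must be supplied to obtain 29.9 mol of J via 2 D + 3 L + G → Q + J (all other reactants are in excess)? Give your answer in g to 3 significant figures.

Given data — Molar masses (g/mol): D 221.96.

13300 g

n(J) = 29.90 mol
n(D) = (2/1) × 29.90 = 59.80 mol
mass = 59.80 × 221.96 = 13270 g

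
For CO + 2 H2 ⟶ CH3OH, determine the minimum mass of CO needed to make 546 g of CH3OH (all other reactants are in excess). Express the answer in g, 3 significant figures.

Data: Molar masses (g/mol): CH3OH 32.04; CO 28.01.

n(CH3OH) = 546 / 32.04 = 17.04 mol
n(CO) = (1/1) × 17.04 = 17.04 mol
mass = 17.04 × 28.01 = 477.3 g

477 g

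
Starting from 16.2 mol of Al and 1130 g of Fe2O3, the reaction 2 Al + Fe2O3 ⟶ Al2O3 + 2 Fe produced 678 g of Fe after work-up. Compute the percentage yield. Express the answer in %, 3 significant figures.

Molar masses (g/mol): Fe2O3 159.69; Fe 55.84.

n(Al) = 16.20 mol
n(Fe2O3) = 1130 / 159.69 = 7.076 mol
n/ν for Al = 16.20/2 = 8.100
n/ν for Fe2O3 = 7.076/1 = 7.076
Smallest n/ν is Fe2O3 → limiting reagent.
theoretical n(Fe) = (2/1) × 7.076 = 14.15 mol → 790.1 g
% yield = 678 / 790.1 × 100 = 85.81 %

85.8 %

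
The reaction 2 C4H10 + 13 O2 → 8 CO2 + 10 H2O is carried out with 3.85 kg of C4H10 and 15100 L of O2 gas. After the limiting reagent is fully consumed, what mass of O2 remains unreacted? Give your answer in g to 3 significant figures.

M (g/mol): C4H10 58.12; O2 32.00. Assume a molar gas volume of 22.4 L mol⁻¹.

n(C4H10) = 3.850×1000 / 58.12 = 66.24 mol
n(O2) = 15100 / 22.4 = 674.1 mol
n/ν for C4H10 = 66.24/2 = 33.12
n/ν for O2 = 674.1/13 = 51.85
Smallest n/ν is C4H10 → limiting reagent.
O2 consumed = (13/2) × 66.24 = 430.6 mol
O2 remaining = 674.1 − 430.6 = 243.5 mol
mass = 243.5 × 32.00 = 7792 g

7790 g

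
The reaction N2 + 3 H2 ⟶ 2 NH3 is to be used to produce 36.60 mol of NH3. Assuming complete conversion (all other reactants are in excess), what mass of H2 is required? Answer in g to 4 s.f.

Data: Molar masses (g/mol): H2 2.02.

n(NH3) = 36.60 mol
n(H2) = (3/2) × 36.60 = 54.90 mol
mass = 54.90 × 2.02 = 110.9 g

110.9 g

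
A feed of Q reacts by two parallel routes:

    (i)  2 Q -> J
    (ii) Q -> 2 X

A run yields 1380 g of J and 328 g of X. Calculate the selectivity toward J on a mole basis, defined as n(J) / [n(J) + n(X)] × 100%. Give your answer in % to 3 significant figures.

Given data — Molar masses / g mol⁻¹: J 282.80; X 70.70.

51.3 %

n(J) = 1380 / 282.80 = 4.880 mol
n(X) = 328 / 70.70 = 4.639 mol
selectivity = 4.880/(4.880+4.639) × 100 = 51.27 %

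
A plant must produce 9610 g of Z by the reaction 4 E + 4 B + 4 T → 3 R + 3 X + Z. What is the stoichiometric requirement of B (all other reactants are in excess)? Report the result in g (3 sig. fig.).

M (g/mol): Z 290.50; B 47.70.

6310 g

n(Z) = 9610 / 290.50 = 33.08 mol
n(B) = (4/1) × 33.08 = 132.3 mol
mass = 132.3 × 47.70 = 6311 g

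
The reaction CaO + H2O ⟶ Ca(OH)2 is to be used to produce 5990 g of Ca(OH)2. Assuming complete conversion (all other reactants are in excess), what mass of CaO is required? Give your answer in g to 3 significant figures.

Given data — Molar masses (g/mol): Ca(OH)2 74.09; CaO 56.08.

n(Ca(OH)2) = 5990 / 74.09 = 80.85 mol
n(CaO) = (1/1) × 80.85 = 80.85 mol
mass = 80.85 × 56.08 = 4534 g

4530 g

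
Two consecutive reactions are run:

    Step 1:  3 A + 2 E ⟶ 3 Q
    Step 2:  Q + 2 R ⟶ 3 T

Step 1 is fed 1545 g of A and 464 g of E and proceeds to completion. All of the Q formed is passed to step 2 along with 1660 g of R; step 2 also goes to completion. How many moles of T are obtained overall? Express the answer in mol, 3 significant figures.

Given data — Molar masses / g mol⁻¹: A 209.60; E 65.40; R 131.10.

Step 1:
n(A) = 1545 / 209.60 = 7.371 mol
n(E) = 464.0 / 65.40 = 7.095 mol
n/ν → A: 2.457, E: 3.548; A is limiting.
n(Q) produced = (3/3) × 7.371 = 7.371 mol
Step 2:
n(Q) available = 7.371 mol
n(R) = 1660 / 131.10 = 12.66 mol
n/ν → Q: 7.371, R: 6.330; R is limiting.
n(T) = (3/2) × 12.66 = 18.99 mol

19.0 mol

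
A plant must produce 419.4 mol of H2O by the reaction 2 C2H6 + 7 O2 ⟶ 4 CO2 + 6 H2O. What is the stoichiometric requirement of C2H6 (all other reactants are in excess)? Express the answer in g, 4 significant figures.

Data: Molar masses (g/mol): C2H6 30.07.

n(H2O) = 419.4 mol
n(C2H6) = (2/6) × 419.4 = 139.8 mol
mass = 139.8 × 30.07 = 4204 g

4204 g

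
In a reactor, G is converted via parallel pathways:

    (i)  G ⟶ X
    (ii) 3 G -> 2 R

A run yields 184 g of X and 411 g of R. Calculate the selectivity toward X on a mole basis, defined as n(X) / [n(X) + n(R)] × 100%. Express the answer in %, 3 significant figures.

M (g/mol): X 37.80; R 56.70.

40.2 %

n(X) = 184 / 37.80 = 4.868 mol
n(R) = 411 / 56.70 = 7.249 mol
selectivity = 4.868/(4.868+7.249) × 100 = 40.17 %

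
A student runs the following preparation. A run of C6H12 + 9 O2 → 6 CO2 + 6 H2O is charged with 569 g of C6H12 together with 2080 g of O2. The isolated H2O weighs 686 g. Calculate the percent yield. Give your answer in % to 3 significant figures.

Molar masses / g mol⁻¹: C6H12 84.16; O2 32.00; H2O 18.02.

93.8 %

n(C6H12) = 569.0 / 84.16 = 6.761 mol
n(O2) = 2080 / 32.00 = 65.00 mol
n/ν for C6H12 = 6.761/1 = 6.761
n/ν for O2 = 65.00/9 = 7.222
Smallest n/ν is C6H12 → limiting reagent.
theoretical n(H2O) = (6/1) × 6.761 = 40.57 mol → 731.1 g
% yield = 686 / 731.1 × 100 = 93.83 %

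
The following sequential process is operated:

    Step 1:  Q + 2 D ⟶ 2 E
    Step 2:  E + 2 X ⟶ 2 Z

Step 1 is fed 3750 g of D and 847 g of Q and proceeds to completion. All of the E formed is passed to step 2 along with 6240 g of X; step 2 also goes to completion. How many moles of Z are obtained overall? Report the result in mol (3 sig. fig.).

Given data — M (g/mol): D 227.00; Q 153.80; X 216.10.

22.0 mol

Step 1:
n(D) = 3750 / 227.00 = 16.52 mol
n(Q) = 847.0 / 153.80 = 5.507 mol
n/ν → D: 8.260, Q: 5.507; Q is limiting.
n(E) produced = (2/1) × 5.507 = 11.01 mol
Step 2:
n(E) available = 11.01 mol
n(X) = 6240 / 216.10 = 28.88 mol
n/ν → E: 11.01, X: 14.44; E is limiting.
n(Z) = (2/1) × 11.01 = 22.02 mol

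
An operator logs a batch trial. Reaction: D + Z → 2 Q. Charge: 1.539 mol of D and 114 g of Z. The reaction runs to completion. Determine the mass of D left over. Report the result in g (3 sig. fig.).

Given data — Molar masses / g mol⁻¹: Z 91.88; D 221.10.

n(D) = 1.539 mol
n(Z) = 114.0 / 91.88 = 1.241 mol
n/ν for D = 1.539/1 = 1.539
n/ν for Z = 1.241/1 = 1.241
Smallest n/ν is Z → limiting reagent.
D consumed = (1/1) × 1.241 = 1.241 mol
D remaining = 1.539 − 1.241 = 0.2980 mol
mass = 0.2980 × 221.10 = 65.89 g

65.9 g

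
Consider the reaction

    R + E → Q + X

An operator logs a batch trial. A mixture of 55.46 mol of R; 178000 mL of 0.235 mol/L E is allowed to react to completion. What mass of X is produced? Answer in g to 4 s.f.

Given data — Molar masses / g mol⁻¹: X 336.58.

14080 g

n(R) = 55.46 mol
n(E) = 0.235 × 178000/1000 = 41.83 mol
n/ν → R: 55.46, E: 41.83; E is limiting.
n(X) = (1/1) × 41.83 = 41.83 mol
mass = 41.83 × 336.58 = 14080 g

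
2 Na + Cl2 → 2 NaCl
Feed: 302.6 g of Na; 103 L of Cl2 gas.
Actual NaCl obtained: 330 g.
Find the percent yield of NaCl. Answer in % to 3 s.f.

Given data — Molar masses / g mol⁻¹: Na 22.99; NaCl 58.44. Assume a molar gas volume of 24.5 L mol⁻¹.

67.2 %

n(Na) = 302.6 / 22.99 = 13.16 mol
n(Cl2) = 103.0 / 24.5 = 4.204 mol
n/ν for Na = 13.16/2 = 6.580
n/ν for Cl2 = 4.204/1 = 4.204
Smallest n/ν is Cl2 → limiting reagent.
theoretical n(NaCl) = (2/1) × 4.204 = 8.408 mol → 491.4 g
% yield = 330 / 491.4 × 100 = 67.16 %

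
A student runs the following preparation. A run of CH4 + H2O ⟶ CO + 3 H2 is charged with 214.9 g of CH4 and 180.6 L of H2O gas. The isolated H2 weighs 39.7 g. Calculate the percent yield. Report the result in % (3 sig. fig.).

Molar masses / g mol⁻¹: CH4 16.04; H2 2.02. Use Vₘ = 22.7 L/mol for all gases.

n(CH4) = 214.9 / 16.04 = 13.40 mol
n(H2O) = 180.6 / 22.7 = 7.956 mol
n/ν for CH4 = 13.40/1 = 13.40
n/ν for H2O = 7.956/1 = 7.956
Smallest n/ν is H2O → limiting reagent.
theoretical n(H2) = (3/1) × 7.956 = 23.87 mol → 48.22 g
% yield = 39.7 / 48.22 × 100 = 82.33 %

82.3 %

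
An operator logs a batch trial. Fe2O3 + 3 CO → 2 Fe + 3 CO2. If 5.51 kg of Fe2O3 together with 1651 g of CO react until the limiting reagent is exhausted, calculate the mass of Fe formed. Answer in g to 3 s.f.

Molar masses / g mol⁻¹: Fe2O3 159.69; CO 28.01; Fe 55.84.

n(Fe2O3) = 5.510×1000 / 159.69 = 34.50 mol
n(CO) = 1651 / 28.01 = 58.94 mol
n/ν for Fe2O3 = 34.50/1 = 34.50
n/ν for CO = 58.94/3 = 19.65
Smallest n/ν is CO → limiting reagent.
n(Fe) = (2/3) × 58.94 = 39.29 mol
mass = 39.29 × 55.84 = 2194 g

2190 g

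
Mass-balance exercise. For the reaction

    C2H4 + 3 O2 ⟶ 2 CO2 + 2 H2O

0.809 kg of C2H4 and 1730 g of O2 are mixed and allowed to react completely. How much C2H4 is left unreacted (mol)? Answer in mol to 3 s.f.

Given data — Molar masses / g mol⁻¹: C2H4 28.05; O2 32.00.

n(C2H4) = 0.8090×1000 / 28.05 = 28.84 mol
n(O2) = 1730 / 32.00 = 54.06 mol
n/ν → C2H4: 28.84, O2: 18.02; O2 is limiting.
C2H4 consumed = (1/3) × 54.06 = 18.02 mol
C2H4 remaining = 28.84 − 18.02 = 10.82 mol

10.8 mol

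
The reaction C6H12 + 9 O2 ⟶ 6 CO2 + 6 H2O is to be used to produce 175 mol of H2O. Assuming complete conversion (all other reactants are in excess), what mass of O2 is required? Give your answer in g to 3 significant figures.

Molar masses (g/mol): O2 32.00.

n(H2O) = 175.0 mol
n(O2) = (9/6) × 175.0 = 262.5 mol
mass = 262.5 × 32.00 = 8400 g

8400 g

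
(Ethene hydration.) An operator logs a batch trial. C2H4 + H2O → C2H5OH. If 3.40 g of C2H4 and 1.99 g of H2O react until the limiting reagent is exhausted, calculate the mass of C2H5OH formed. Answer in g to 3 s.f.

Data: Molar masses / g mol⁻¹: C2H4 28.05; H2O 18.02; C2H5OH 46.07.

5.09 g

n(C2H4) = 3.400 / 28.05 = 0.1212 mol
n(H2O) = 1.990 / 18.02 = 0.1104 mol
n/ν → C2H4: 0.1212, H2O: 0.1104; H2O is limiting.
n(C2H5OH) = (1/1) × 0.1104 = 0.1104 mol
mass = 0.1104 × 46.07 = 5.086 g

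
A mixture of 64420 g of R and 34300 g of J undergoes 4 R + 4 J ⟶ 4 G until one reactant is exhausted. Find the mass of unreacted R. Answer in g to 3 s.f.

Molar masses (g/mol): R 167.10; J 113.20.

n(R) = 64420 / 167.10 = 385.5 mol
n(J) = 34300 / 113.20 = 303.0 mol
n/ν for R = 385.5/4 = 96.38
n/ν for J = 303.0/4 = 75.75
Smallest n/ν is J → limiting reagent.
R consumed = (4/4) × 303.0 = 303.0 mol
R remaining = 385.5 − 303.0 = 82.50 mol
mass = 82.50 × 167.10 = 13790 g

13800 g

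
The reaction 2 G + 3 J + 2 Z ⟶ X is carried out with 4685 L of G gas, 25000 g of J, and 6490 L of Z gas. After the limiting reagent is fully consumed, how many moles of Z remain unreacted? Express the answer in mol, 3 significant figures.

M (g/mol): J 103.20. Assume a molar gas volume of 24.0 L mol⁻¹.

n(G) = 4685 / 24.0 = 195.2 mol
n(J) = 25000 / 103.20 = 242.2 mol
n(Z) = 6490 / 24.0 = 270.4 mol
n/ν → G: 97.60, J: 80.73, Z: 135.2; J is limiting.
Z consumed = (2/3) × 242.2 = 161.5 mol
Z remaining = 270.4 − 161.5 = 108.9 mol

109 mol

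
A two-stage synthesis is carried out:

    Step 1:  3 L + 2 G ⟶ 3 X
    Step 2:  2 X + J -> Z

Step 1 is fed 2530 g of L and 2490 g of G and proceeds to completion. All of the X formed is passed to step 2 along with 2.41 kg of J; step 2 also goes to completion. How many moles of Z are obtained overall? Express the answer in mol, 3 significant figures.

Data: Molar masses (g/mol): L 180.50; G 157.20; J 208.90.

7.01 mol

Step 1:
n(L) = 2530 / 180.50 = 14.02 mol
n(G) = 2490 / 157.20 = 15.84 mol
n/ν for L = 14.02/3 = 4.673
n/ν for G = 15.84/2 = 7.920
Smallest n/ν is L → limiting reagent.
n(X) produced = (3/3) × 14.02 = 14.02 mol
Step 2:
n(X) available = 14.02 mol
n(J) = 2.410×1000 / 208.90 = 11.54 mol
n/ν for X = 14.02/2 = 7.010
n/ν for J = 11.54/1 = 11.54
Smallest n/ν is X → limiting reagent.
n(Z) = (1/2) × 14.02 = 7.010 mol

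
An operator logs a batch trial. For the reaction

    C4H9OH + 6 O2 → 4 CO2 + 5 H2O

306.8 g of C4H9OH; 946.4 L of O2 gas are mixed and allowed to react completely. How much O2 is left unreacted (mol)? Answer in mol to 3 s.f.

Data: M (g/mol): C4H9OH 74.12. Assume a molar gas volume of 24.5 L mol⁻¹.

13.8 mol

n(C4H9OH) = 306.8 / 74.12 = 4.139 mol
n(O2) = 946.4 / 24.5 = 38.63 mol
n/ν for C4H9OH = 4.139/1 = 4.139
n/ν for O2 = 38.63/6 = 6.438
Smallest n/ν is C4H9OH → limiting reagent.
O2 consumed = (6/1) × 4.139 = 24.83 mol
O2 remaining = 38.63 − 24.83 = 13.80 mol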